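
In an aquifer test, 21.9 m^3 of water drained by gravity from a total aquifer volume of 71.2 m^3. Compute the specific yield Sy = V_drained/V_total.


Specific yield Sy = Volume drained / Total volume.
Sy = 21.9 / 71.2
   = 0.3076.

0.3076


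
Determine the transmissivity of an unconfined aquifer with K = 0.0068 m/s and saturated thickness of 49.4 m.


Transmissivity is defined as T = K * h.
T = 0.0068 * 49.4
  = 0.3359 m^2/s.

0.3359


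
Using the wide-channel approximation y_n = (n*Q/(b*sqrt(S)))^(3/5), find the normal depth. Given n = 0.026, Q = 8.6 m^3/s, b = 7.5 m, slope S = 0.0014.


We use the wide-channel approximation y_n = (n*Q/(b*sqrt(S)))^(3/5).
sqrt(S) = sqrt(0.0014) = 0.037417.
Numerator: n*Q = 0.026 * 8.6 = 0.2236.
Denominator: b*sqrt(S) = 7.5 * 0.037417 = 0.280627.
arg = 0.7968.
y_n = 0.7968^(3/5) = 0.8726 m.

0.8726


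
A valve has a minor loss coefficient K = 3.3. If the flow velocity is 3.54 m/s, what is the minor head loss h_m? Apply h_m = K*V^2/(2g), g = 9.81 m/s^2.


Minor loss formula: h_m = K * V^2/(2g).
V^2 = 3.54^2 = 12.5316.
V^2/(2g) = 12.5316 / 19.62 = 0.6387 m.
h_m = 3.3 * 0.6387 = 2.1078 m.

2.1078


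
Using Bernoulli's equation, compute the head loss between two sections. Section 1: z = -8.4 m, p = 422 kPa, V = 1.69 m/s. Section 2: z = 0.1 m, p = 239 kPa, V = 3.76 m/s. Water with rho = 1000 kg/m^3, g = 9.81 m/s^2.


Total head at each section: H = z + p/(rho*g) + V^2/(2g).
H1 = -8.4 + 422*1000/(1000*9.81) + 1.69^2/(2*9.81)
   = -8.4 + 43.017 + 0.1456
   = 34.763 m.
H2 = 0.1 + 239*1000/(1000*9.81) + 3.76^2/(2*9.81)
   = 0.1 + 24.363 + 0.7206
   = 25.183 m.
h_L = H1 - H2 = 34.763 - 25.183 = 9.579 m.

9.579


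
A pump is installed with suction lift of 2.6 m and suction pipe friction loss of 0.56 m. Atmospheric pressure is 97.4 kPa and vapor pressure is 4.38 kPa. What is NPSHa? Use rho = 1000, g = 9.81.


NPSHa = p_atm/(rho*g) - z_s - hf_s - p_vap/(rho*g).
p_atm/(rho*g) = 97.4*1000 / (1000*9.81) = 9.929 m.
p_vap/(rho*g) = 4.38*1000 / (1000*9.81) = 0.446 m.
NPSHa = 9.929 - 2.6 - 0.56 - 0.446
      = 6.32 m.

6.32


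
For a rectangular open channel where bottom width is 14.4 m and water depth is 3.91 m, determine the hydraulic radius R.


For a rectangular section:
Flow area A = b * y = 14.4 * 3.91 = 56.3 m^2.
Wetted perimeter P = b + 2y = 14.4 + 2*3.91 = 22.22 m.
Hydraulic radius R = A/P = 56.3 / 22.22 = 2.5339 m.

2.5339


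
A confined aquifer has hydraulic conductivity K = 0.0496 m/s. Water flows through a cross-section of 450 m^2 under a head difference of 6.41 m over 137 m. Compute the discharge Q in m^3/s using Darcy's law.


Darcy's law: Q = K * A * i, where i = dh/L.
Hydraulic gradient i = 6.41 / 137 = 0.046788.
Q = 0.0496 * 450 * 0.046788
  = 1.0443 m^3/s.

1.0443


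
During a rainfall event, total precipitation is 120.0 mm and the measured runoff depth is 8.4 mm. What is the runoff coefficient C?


The runoff coefficient C = runoff depth / rainfall depth.
C = 8.4 / 120.0
  = 0.07.

0.07


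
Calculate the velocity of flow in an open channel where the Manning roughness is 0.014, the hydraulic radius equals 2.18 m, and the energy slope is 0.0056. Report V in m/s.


Manning's equation gives V = (1/n) * R^(2/3) * S^(1/2).
First, compute R^(2/3) = 2.18^(2/3) = 1.6813.
Next, S^(1/2) = 0.0056^(1/2) = 0.074833.
Then 1/n = 1/0.014 = 71.43.
V = 71.43 * 1.6813 * 0.074833 = 8.9868 m/s.

8.9868


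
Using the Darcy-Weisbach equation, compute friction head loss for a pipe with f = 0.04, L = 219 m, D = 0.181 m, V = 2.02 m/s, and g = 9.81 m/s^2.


Darcy-Weisbach equation: h_f = f * (L/D) * V^2/(2g).
f * L/D = 0.04 * 219/0.181 = 48.3978.
V^2/(2g) = 2.02^2 / (2*9.81) = 4.0804 / 19.62 = 0.208 m.
h_f = 48.3978 * 0.208 = 10.065 m.

10.065


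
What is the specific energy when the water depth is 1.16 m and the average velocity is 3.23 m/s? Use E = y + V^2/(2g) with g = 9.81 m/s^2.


Specific energy E = y + V^2/(2g).
Velocity head = V^2/(2g) = 3.23^2 / (2*9.81) = 10.4329 / 19.62 = 0.5317 m.
E = 1.16 + 0.5317 = 1.6917 m.

1.6917


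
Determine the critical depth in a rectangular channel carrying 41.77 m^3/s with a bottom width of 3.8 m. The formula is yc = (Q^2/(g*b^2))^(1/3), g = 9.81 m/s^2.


Using yc = (Q^2 / (g * b^2))^(1/3):
Q^2 = 41.77^2 = 1744.73.
g * b^2 = 9.81 * 3.8^2 = 9.81 * 14.44 = 141.66.
Q^2 / (g*b^2) = 1744.73 / 141.66 = 12.3163.
yc = 12.3163^(1/3) = 2.3094 m.

2.3094


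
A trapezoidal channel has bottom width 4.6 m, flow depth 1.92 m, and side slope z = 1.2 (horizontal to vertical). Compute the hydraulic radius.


For a trapezoidal section with side slope z:
A = (b + z*y)*y = (4.6 + 1.2*1.92)*1.92 = 13.256 m^2.
P = b + 2*y*sqrt(1 + z^2) = 4.6 + 2*1.92*sqrt(1 + 1.2^2) = 10.598 m.
R = A/P = 13.256 / 10.598 = 1.2507 m.

1.2507


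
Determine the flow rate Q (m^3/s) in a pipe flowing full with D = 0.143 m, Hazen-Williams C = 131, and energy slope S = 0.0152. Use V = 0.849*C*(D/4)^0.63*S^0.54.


For a full circular pipe, R = D/4 = 0.143/4 = 0.0357 m.
V = 0.849 * 131 * 0.0357^0.63 * 0.0152^0.54
  = 0.849 * 131 * 0.122621 * 0.104279
  = 1.4221 m/s.
Pipe area A = pi*D^2/4 = pi*0.143^2/4 = 0.0161 m^2.
Q = A * V = 0.0161 * 1.4221 = 0.0228 m^3/s.

0.0228


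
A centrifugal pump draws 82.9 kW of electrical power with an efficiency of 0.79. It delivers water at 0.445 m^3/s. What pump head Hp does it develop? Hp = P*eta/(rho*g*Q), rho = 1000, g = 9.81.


Pump head formula: Hp = P * eta / (rho * g * Q).
Numerator: P * eta = 82.9 * 1000 * 0.79 = 65491.0 W.
Denominator: rho * g * Q = 1000 * 9.81 * 0.445 = 4365.45.
Hp = 65491.0 / 4365.45 = 15.0 m.

15.0


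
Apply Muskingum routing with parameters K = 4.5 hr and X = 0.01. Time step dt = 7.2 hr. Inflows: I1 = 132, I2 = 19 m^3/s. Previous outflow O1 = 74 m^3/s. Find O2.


Muskingum coefficients:
denom = 2*K*(1-X) + dt = 2*4.5*(1-0.01) + 7.2 = 16.11.
C0 = (dt - 2*K*X)/denom = (7.2 - 2*4.5*0.01)/16.11 = 0.4413.
C1 = (dt + 2*K*X)/denom = (7.2 + 2*4.5*0.01)/16.11 = 0.4525.
C2 = (2*K*(1-X) - dt)/denom = 0.1061.
O2 = C0*I2 + C1*I1 + C2*O1
   = 0.4413*19 + 0.4525*132 + 0.1061*74
   = 75.97 m^3/s.

75.97


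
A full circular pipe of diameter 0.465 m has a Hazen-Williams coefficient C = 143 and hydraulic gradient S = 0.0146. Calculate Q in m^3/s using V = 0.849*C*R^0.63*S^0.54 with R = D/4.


For a full circular pipe, R = D/4 = 0.465/4 = 0.1163 m.
V = 0.849 * 143 * 0.1163^0.63 * 0.0146^0.54
  = 0.849 * 143 * 0.257749 * 0.102035
  = 3.1929 m/s.
Pipe area A = pi*D^2/4 = pi*0.465^2/4 = 0.1698 m^2.
Q = A * V = 0.1698 * 3.1929 = 0.5422 m^3/s.

0.5422


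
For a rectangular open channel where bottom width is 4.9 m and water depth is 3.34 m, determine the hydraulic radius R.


For a rectangular section:
Flow area A = b * y = 4.9 * 3.34 = 16.37 m^2.
Wetted perimeter P = b + 2y = 4.9 + 2*3.34 = 11.58 m.
Hydraulic radius R = A/P = 16.37 / 11.58 = 1.4133 m.

1.4133


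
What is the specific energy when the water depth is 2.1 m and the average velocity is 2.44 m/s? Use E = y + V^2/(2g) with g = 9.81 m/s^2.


Specific energy E = y + V^2/(2g).
Velocity head = V^2/(2g) = 2.44^2 / (2*9.81) = 5.9536 / 19.62 = 0.3034 m.
E = 2.1 + 0.3034 = 2.4034 m.

2.4034


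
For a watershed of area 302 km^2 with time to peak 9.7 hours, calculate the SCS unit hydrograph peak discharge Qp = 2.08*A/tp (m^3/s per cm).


SCS formula: Qp = 2.08 * A / tp.
Qp = 2.08 * 302 / 9.7
   = 628.16 / 9.7
   = 64.76 m^3/s per cm.

64.76


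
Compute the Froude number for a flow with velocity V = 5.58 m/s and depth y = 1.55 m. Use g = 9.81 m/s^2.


The Froude number is defined as Fr = V / sqrt(g*y).
g*y = 9.81 * 1.55 = 15.2055.
sqrt(g*y) = sqrt(15.2055) = 3.8994.
Fr = 5.58 / 3.8994 = 1.431.

1.431


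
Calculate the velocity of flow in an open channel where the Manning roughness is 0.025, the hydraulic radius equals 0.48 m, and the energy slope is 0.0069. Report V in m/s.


Manning's equation gives V = (1/n) * R^(2/3) * S^(1/2).
First, compute R^(2/3) = 0.48^(2/3) = 0.613.
Next, S^(1/2) = 0.0069^(1/2) = 0.083066.
Then 1/n = 1/0.025 = 40.0.
V = 40.0 * 0.613 * 0.083066 = 2.0369 m/s.

2.0369


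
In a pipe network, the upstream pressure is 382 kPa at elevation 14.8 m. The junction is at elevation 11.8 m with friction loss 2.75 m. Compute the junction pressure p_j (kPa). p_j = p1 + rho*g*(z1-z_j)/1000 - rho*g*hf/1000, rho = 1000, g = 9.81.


Junction pressure: p_j = p1 + rho*g*(z1 - z_j)/1000 - rho*g*hf/1000.
Elevation term = 1000*9.81*(14.8 - 11.8)/1000 = 29.43 kPa.
Friction term = 1000*9.81*2.75/1000 = 26.977 kPa.
p_j = 382 + 29.43 - 26.977 = 384.45 kPa.

384.45


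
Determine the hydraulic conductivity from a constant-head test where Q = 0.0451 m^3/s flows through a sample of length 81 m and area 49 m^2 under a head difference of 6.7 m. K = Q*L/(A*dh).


From K = Q*L / (A*dh):
Numerator: Q*L = 0.0451 * 81 = 3.6531.
Denominator: A*dh = 49 * 6.7 = 328.3.
K = 3.6531 / 328.3 = 0.011127 m/s.

0.011127


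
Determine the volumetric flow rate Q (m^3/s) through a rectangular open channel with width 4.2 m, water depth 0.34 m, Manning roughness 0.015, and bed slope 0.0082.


For a rectangular channel, the cross-sectional area A = b * y = 4.2 * 0.34 = 1.43 m^2.
The wetted perimeter P = b + 2y = 4.2 + 2*0.34 = 4.88 m.
Hydraulic radius R = A/P = 1.43/4.88 = 0.2926 m.
Velocity V = (1/n)*R^(2/3)*S^(1/2) = (1/0.015)*0.2926^(2/3)*0.0082^(1/2) = 2.6609 m/s.
Discharge Q = A * V = 1.43 * 2.6609 = 3.8 m^3/s.

3.8


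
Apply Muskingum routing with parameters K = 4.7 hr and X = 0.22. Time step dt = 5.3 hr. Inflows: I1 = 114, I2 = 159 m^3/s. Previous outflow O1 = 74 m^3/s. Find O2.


Muskingum coefficients:
denom = 2*K*(1-X) + dt = 2*4.7*(1-0.22) + 5.3 = 12.632.
C0 = (dt - 2*K*X)/denom = (5.3 - 2*4.7*0.22)/12.632 = 0.2559.
C1 = (dt + 2*K*X)/denom = (5.3 + 2*4.7*0.22)/12.632 = 0.5833.
C2 = (2*K*(1-X) - dt)/denom = 0.1609.
O2 = C0*I2 + C1*I1 + C2*O1
   = 0.2559*159 + 0.5833*114 + 0.1609*74
   = 119.08 m^3/s.

119.08


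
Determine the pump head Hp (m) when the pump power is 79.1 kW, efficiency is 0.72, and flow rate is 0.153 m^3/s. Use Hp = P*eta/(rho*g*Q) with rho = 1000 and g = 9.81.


Pump head formula: Hp = P * eta / (rho * g * Q).
Numerator: P * eta = 79.1 * 1000 * 0.72 = 56952.0 W.
Denominator: rho * g * Q = 1000 * 9.81 * 0.153 = 1500.93.
Hp = 56952.0 / 1500.93 = 37.94 m.

37.94


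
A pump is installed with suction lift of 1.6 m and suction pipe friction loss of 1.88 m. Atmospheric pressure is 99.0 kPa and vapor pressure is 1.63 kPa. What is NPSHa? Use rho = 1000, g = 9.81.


NPSHa = p_atm/(rho*g) - z_s - hf_s - p_vap/(rho*g).
p_atm/(rho*g) = 99.0*1000 / (1000*9.81) = 10.092 m.
p_vap/(rho*g) = 1.63*1000 / (1000*9.81) = 0.166 m.
NPSHa = 10.092 - 1.6 - 1.88 - 0.166
      = 6.45 m.

6.45


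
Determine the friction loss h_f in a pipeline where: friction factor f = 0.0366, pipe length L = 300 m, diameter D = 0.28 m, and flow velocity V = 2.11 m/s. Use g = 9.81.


Darcy-Weisbach equation: h_f = f * (L/D) * V^2/(2g).
f * L/D = 0.0366 * 300/0.28 = 39.2143.
V^2/(2g) = 2.11^2 / (2*9.81) = 4.4521 / 19.62 = 0.2269 m.
h_f = 39.2143 * 0.2269 = 8.898 m.

8.898


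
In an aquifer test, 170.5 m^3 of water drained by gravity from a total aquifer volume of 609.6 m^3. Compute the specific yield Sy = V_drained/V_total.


Specific yield Sy = Volume drained / Total volume.
Sy = 170.5 / 609.6
   = 0.2797.

0.2797


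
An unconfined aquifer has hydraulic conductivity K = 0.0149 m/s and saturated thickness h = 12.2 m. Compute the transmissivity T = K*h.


Transmissivity is defined as T = K * h.
T = 0.0149 * 12.2
  = 0.1818 m^2/s.

0.1818


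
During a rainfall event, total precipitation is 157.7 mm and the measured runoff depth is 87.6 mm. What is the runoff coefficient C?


The runoff coefficient C = runoff depth / rainfall depth.
C = 87.6 / 157.7
  = 0.5555.

0.5555


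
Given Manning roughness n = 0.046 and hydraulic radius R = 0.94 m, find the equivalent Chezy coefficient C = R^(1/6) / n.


The Chezy coefficient relates to Manning's n through C = R^(1/6) / n.
R^(1/6) = 0.94^(1/6) = 0.98974.
C = 0.98974 / 0.046 = 21.52 m^(1/2)/s.

21.52


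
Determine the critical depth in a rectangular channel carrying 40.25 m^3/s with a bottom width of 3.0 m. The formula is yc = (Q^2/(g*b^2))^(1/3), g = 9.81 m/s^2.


Using yc = (Q^2 / (g * b^2))^(1/3):
Q^2 = 40.25^2 = 1620.06.
g * b^2 = 9.81 * 3.0^2 = 9.81 * 9.0 = 88.29.
Q^2 / (g*b^2) = 1620.06 / 88.29 = 18.3493.
yc = 18.3493^(1/3) = 2.6376 m.

2.6376


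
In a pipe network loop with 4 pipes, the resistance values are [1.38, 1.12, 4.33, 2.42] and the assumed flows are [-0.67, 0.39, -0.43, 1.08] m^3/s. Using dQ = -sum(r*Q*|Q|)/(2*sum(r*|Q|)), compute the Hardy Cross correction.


Numerator terms (r*Q*|Q|): 1.38*-0.67*|-0.67| = -0.6195; 1.12*0.39*|0.39| = 0.1704; 4.33*-0.43*|-0.43| = -0.8006; 2.42*1.08*|1.08| = 2.8227.
Sum of numerator = 1.5729.
Denominator terms (r*|Q|): 1.38*|-0.67| = 0.9246; 1.12*|0.39| = 0.4368; 4.33*|-0.43| = 1.8619; 2.42*|1.08| = 2.6136.
2 * sum of denominator = 2 * 5.8369 = 11.6738.
dQ = -1.5729 / 11.6738 = -0.1347 m^3/s.

-0.1347


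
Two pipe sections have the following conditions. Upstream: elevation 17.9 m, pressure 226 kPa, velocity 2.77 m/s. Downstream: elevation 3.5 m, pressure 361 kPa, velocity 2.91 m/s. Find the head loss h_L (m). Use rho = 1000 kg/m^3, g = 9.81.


Total head at each section: H = z + p/(rho*g) + V^2/(2g).
H1 = 17.9 + 226*1000/(1000*9.81) + 2.77^2/(2*9.81)
   = 17.9 + 23.038 + 0.3911
   = 41.329 m.
H2 = 3.5 + 361*1000/(1000*9.81) + 2.91^2/(2*9.81)
   = 3.5 + 36.799 + 0.4316
   = 40.731 m.
h_L = H1 - H2 = 41.329 - 40.731 = 0.598 m.

0.598


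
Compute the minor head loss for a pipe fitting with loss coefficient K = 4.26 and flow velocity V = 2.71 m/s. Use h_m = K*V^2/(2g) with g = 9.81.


Minor loss formula: h_m = K * V^2/(2g).
V^2 = 2.71^2 = 7.3441.
V^2/(2g) = 7.3441 / 19.62 = 0.3743 m.
h_m = 4.26 * 0.3743 = 1.5946 m.

1.5946


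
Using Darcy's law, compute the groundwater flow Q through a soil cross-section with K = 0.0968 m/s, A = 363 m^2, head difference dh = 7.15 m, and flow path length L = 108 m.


Darcy's law: Q = K * A * i, where i = dh/L.
Hydraulic gradient i = 7.15 / 108 = 0.066204.
Q = 0.0968 * 363 * 0.066204
  = 2.3263 m^3/s.

2.3263


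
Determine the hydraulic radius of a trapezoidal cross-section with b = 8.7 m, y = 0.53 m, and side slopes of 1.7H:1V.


For a trapezoidal section with side slope z:
A = (b + z*y)*y = (8.7 + 1.7*0.53)*0.53 = 5.089 m^2.
P = b + 2*y*sqrt(1 + z^2) = 8.7 + 2*0.53*sqrt(1 + 1.7^2) = 10.791 m.
R = A/P = 5.089 / 10.791 = 0.4716 m.

0.4716


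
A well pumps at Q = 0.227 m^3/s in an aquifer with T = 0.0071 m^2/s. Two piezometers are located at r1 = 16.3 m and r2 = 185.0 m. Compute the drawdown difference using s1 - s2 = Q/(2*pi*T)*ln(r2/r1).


Thiem equation: s1 - s2 = Q/(2*pi*T) * ln(r2/r1).
ln(r2/r1) = ln(185.0/16.3) = 2.4292.
Q/(2*pi*T) = 0.227 / (2*pi*0.0071) = 0.227 / 0.0446 = 5.0885.
s1 - s2 = 5.0885 * 2.4292 = 12.3609 m.

12.3609


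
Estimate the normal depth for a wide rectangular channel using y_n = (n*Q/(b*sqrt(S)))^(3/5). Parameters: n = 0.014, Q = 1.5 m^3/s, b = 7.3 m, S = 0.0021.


We use the wide-channel approximation y_n = (n*Q/(b*sqrt(S)))^(3/5).
sqrt(S) = sqrt(0.0021) = 0.045826.
Numerator: n*Q = 0.014 * 1.5 = 0.021.
Denominator: b*sqrt(S) = 7.3 * 0.045826 = 0.33453.
arg = 0.0628.
y_n = 0.0628^(3/5) = 0.19 m.

0.19


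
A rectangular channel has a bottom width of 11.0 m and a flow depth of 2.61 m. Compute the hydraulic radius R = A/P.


For a rectangular section:
Flow area A = b * y = 11.0 * 2.61 = 28.71 m^2.
Wetted perimeter P = b + 2y = 11.0 + 2*2.61 = 16.22 m.
Hydraulic radius R = A/P = 28.71 / 16.22 = 1.77 m.

1.77


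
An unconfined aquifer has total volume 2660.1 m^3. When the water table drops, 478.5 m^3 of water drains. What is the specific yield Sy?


Specific yield Sy = Volume drained / Total volume.
Sy = 478.5 / 2660.1
   = 0.1799.

0.1799


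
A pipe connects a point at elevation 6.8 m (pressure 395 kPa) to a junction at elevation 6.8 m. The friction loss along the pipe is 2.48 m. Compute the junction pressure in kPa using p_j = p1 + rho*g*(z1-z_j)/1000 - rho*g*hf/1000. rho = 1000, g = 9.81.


Junction pressure: p_j = p1 + rho*g*(z1 - z_j)/1000 - rho*g*hf/1000.
Elevation term = 1000*9.81*(6.8 - 6.8)/1000 = 0.0 kPa.
Friction term = 1000*9.81*2.48/1000 = 24.329 kPa.
p_j = 395 + 0.0 - 24.329 = 370.67 kPa.

370.67


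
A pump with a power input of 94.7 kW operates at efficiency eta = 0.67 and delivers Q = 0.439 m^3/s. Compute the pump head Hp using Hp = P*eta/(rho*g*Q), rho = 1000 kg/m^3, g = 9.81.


Pump head formula: Hp = P * eta / (rho * g * Q).
Numerator: P * eta = 94.7 * 1000 * 0.67 = 63449.0 W.
Denominator: rho * g * Q = 1000 * 9.81 * 0.439 = 4306.59.
Hp = 63449.0 / 4306.59 = 14.73 m.

14.73


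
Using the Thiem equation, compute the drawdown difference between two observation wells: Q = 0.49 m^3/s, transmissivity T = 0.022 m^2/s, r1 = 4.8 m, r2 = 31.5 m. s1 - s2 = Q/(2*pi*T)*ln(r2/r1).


Thiem equation: s1 - s2 = Q/(2*pi*T) * ln(r2/r1).
ln(r2/r1) = ln(31.5/4.8) = 1.8814.
Q/(2*pi*T) = 0.49 / (2*pi*0.022) = 0.49 / 0.1382 = 3.5448.
s1 - s2 = 3.5448 * 1.8814 = 6.6691 m.

6.6691


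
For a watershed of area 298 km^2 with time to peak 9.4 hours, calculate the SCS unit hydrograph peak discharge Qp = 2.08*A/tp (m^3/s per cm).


SCS formula: Qp = 2.08 * A / tp.
Qp = 2.08 * 298 / 9.4
   = 619.84 / 9.4
   = 65.94 m^3/s per cm.

65.94


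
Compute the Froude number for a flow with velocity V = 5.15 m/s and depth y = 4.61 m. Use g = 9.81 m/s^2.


The Froude number is defined as Fr = V / sqrt(g*y).
g*y = 9.81 * 4.61 = 45.2241.
sqrt(g*y) = sqrt(45.2241) = 6.7249.
Fr = 5.15 / 6.7249 = 0.7658.

0.7658


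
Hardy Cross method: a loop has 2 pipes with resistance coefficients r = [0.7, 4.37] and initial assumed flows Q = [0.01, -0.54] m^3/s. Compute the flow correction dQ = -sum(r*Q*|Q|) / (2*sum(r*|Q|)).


Numerator terms (r*Q*|Q|): 0.7*0.01*|0.01| = 0.0001; 4.37*-0.54*|-0.54| = -1.2743.
Sum of numerator = -1.2742.
Denominator terms (r*|Q|): 0.7*|0.01| = 0.007; 4.37*|-0.54| = 2.3598.
2 * sum of denominator = 2 * 2.3668 = 4.7336.
dQ = --1.2742 / 4.7336 = 0.2692 m^3/s.

0.2692


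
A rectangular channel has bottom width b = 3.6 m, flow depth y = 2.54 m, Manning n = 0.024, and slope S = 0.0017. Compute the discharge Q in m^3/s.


For a rectangular channel, the cross-sectional area A = b * y = 3.6 * 2.54 = 9.14 m^2.
The wetted perimeter P = b + 2y = 3.6 + 2*2.54 = 8.68 m.
Hydraulic radius R = A/P = 9.14/8.68 = 1.0535 m.
Velocity V = (1/n)*R^(2/3)*S^(1/2) = (1/0.024)*1.0535^(2/3)*0.0017^(1/2) = 1.7787 m/s.
Discharge Q = A * V = 9.14 * 1.7787 = 16.264 m^3/s.

16.264


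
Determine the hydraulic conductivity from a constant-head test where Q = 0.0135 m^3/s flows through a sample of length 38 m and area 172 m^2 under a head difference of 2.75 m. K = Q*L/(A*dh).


From K = Q*L / (A*dh):
Numerator: Q*L = 0.0135 * 38 = 0.513.
Denominator: A*dh = 172 * 2.75 = 473.0.
K = 0.513 / 473.0 = 0.001085 m/s.

0.001085


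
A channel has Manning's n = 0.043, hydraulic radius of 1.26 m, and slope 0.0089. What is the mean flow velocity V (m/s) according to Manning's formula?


Manning's equation gives V = (1/n) * R^(2/3) * S^(1/2).
First, compute R^(2/3) = 1.26^(2/3) = 1.1666.
Next, S^(1/2) = 0.0089^(1/2) = 0.09434.
Then 1/n = 1/0.043 = 23.26.
V = 23.26 * 1.1666 * 0.09434 = 2.5594 m/s.

2.5594


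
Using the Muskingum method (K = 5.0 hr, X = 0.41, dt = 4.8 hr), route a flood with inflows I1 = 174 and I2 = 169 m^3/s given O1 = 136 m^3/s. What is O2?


Muskingum coefficients:
denom = 2*K*(1-X) + dt = 2*5.0*(1-0.41) + 4.8 = 10.7.
C0 = (dt - 2*K*X)/denom = (4.8 - 2*5.0*0.41)/10.7 = 0.0654.
C1 = (dt + 2*K*X)/denom = (4.8 + 2*5.0*0.41)/10.7 = 0.8318.
C2 = (2*K*(1-X) - dt)/denom = 0.1028.
O2 = C0*I2 + C1*I1 + C2*O1
   = 0.0654*169 + 0.8318*174 + 0.1028*136
   = 169.77 m^3/s.

169.77


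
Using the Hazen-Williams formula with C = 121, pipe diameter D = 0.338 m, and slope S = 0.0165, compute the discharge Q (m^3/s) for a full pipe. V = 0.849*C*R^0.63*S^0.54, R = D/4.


For a full circular pipe, R = D/4 = 0.338/4 = 0.0845 m.
V = 0.849 * 121 * 0.0845^0.63 * 0.0165^0.54
  = 0.849 * 121 * 0.210824 * 0.109004
  = 2.3608 m/s.
Pipe area A = pi*D^2/4 = pi*0.338^2/4 = 0.0897 m^2.
Q = A * V = 0.0897 * 2.3608 = 0.2118 m^3/s.

0.2118


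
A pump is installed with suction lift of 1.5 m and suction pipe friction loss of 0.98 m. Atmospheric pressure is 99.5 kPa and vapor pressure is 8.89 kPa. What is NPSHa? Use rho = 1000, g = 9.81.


NPSHa = p_atm/(rho*g) - z_s - hf_s - p_vap/(rho*g).
p_atm/(rho*g) = 99.5*1000 / (1000*9.81) = 10.143 m.
p_vap/(rho*g) = 8.89*1000 / (1000*9.81) = 0.906 m.
NPSHa = 10.143 - 1.5 - 0.98 - 0.906
      = 6.76 m.

6.76


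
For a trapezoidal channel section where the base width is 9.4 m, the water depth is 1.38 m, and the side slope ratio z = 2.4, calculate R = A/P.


For a trapezoidal section with side slope z:
A = (b + z*y)*y = (9.4 + 2.4*1.38)*1.38 = 17.543 m^2.
P = b + 2*y*sqrt(1 + z^2) = 9.4 + 2*1.38*sqrt(1 + 2.4^2) = 16.576 m.
R = A/P = 17.543 / 16.576 = 1.0583 m.

1.0583


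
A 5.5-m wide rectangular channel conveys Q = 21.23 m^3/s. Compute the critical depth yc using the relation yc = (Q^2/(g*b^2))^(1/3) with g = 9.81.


Using yc = (Q^2 / (g * b^2))^(1/3):
Q^2 = 21.23^2 = 450.71.
g * b^2 = 9.81 * 5.5^2 = 9.81 * 30.25 = 296.75.
Q^2 / (g*b^2) = 450.71 / 296.75 = 1.5188.
yc = 1.5188^(1/3) = 1.1495 m.

1.1495


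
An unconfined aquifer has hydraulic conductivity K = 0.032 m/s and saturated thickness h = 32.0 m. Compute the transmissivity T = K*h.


Transmissivity is defined as T = K * h.
T = 0.032 * 32.0
  = 1.024 m^2/s.

1.024


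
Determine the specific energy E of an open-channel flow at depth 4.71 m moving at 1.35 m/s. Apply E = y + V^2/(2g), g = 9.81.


Specific energy E = y + V^2/(2g).
Velocity head = V^2/(2g) = 1.35^2 / (2*9.81) = 1.8225 / 19.62 = 0.0929 m.
E = 4.71 + 0.0929 = 4.8029 m.

4.8029


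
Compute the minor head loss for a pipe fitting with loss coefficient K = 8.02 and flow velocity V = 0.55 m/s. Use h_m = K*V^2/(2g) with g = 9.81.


Minor loss formula: h_m = K * V^2/(2g).
V^2 = 0.55^2 = 0.3025.
V^2/(2g) = 0.3025 / 19.62 = 0.0154 m.
h_m = 8.02 * 0.0154 = 0.1237 m.

0.1237


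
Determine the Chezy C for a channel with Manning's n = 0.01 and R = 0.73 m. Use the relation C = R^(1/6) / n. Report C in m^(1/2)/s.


The Chezy coefficient relates to Manning's n through C = R^(1/6) / n.
R^(1/6) = 0.73^(1/6) = 0.9489.
C = 0.9489 / 0.01 = 94.89 m^(1/2)/s.

94.89


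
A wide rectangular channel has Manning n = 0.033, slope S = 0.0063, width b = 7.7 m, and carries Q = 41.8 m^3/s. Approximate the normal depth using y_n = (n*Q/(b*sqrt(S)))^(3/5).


We use the wide-channel approximation y_n = (n*Q/(b*sqrt(S)))^(3/5).
sqrt(S) = sqrt(0.0063) = 0.079373.
Numerator: n*Q = 0.033 * 41.8 = 1.3794.
Denominator: b*sqrt(S) = 7.7 * 0.079373 = 0.611172.
arg = 2.257.
y_n = 2.257^(3/5) = 1.6297 m.

1.6297


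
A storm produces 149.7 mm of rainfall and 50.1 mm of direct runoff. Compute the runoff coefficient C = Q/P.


The runoff coefficient C = runoff depth / rainfall depth.
C = 50.1 / 149.7
  = 0.3347.

0.3347


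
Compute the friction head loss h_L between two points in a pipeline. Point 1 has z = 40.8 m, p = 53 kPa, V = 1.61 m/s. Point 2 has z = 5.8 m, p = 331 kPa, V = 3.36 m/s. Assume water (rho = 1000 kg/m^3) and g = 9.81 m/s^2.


Total head at each section: H = z + p/(rho*g) + V^2/(2g).
H1 = 40.8 + 53*1000/(1000*9.81) + 1.61^2/(2*9.81)
   = 40.8 + 5.403 + 0.1321
   = 46.335 m.
H2 = 5.8 + 331*1000/(1000*9.81) + 3.36^2/(2*9.81)
   = 5.8 + 33.741 + 0.5754
   = 40.116 m.
h_L = H1 - H2 = 46.335 - 40.116 = 6.218 m.

6.218


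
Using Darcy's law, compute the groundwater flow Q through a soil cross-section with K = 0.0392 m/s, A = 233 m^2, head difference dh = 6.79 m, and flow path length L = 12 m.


Darcy's law: Q = K * A * i, where i = dh/L.
Hydraulic gradient i = 6.79 / 12 = 0.565833.
Q = 0.0392 * 233 * 0.565833
  = 5.1681 m^3/s.

5.1681


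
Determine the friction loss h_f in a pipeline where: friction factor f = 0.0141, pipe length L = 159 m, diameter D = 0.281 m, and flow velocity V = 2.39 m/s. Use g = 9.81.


Darcy-Weisbach equation: h_f = f * (L/D) * V^2/(2g).
f * L/D = 0.0141 * 159/0.281 = 7.9783.
V^2/(2g) = 2.39^2 / (2*9.81) = 5.7121 / 19.62 = 0.2911 m.
h_f = 7.9783 * 0.2911 = 2.323 m.

2.323


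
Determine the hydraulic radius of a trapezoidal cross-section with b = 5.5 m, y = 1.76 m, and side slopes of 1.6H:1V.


For a trapezoidal section with side slope z:
A = (b + z*y)*y = (5.5 + 1.6*1.76)*1.76 = 14.636 m^2.
P = b + 2*y*sqrt(1 + z^2) = 5.5 + 2*1.76*sqrt(1 + 1.6^2) = 12.142 m.
R = A/P = 14.636 / 12.142 = 1.2055 m.

1.2055


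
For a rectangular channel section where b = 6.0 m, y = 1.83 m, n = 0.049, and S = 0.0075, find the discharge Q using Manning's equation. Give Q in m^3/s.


For a rectangular channel, the cross-sectional area A = b * y = 6.0 * 1.83 = 10.98 m^2.
The wetted perimeter P = b + 2y = 6.0 + 2*1.83 = 9.66 m.
Hydraulic radius R = A/P = 10.98/9.66 = 1.1366 m.
Velocity V = (1/n)*R^(2/3)*S^(1/2) = (1/0.049)*1.1366^(2/3)*0.0075^(1/2) = 1.9249 m/s.
Discharge Q = A * V = 10.98 * 1.9249 = 21.136 m^3/s.

21.136


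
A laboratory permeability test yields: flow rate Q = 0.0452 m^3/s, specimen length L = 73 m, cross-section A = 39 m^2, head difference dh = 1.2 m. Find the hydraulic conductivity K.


From K = Q*L / (A*dh):
Numerator: Q*L = 0.0452 * 73 = 3.2996.
Denominator: A*dh = 39 * 1.2 = 46.8.
K = 3.2996 / 46.8 = 0.070504 m/s.

0.070504


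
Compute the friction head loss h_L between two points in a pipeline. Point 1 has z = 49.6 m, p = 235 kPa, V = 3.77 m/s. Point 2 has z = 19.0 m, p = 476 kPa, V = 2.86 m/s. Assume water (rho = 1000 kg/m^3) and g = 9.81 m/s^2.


Total head at each section: H = z + p/(rho*g) + V^2/(2g).
H1 = 49.6 + 235*1000/(1000*9.81) + 3.77^2/(2*9.81)
   = 49.6 + 23.955 + 0.7244
   = 74.28 m.
H2 = 19.0 + 476*1000/(1000*9.81) + 2.86^2/(2*9.81)
   = 19.0 + 48.522 + 0.4169
   = 67.939 m.
h_L = H1 - H2 = 74.28 - 67.939 = 6.341 m.

6.341


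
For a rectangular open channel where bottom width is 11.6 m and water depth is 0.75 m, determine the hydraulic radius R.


For a rectangular section:
Flow area A = b * y = 11.6 * 0.75 = 8.7 m^2.
Wetted perimeter P = b + 2y = 11.6 + 2*0.75 = 13.1 m.
Hydraulic radius R = A/P = 8.7 / 13.1 = 0.6641 m.

0.6641


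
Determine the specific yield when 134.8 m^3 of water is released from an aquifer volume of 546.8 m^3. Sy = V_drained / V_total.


Specific yield Sy = Volume drained / Total volume.
Sy = 134.8 / 546.8
   = 0.2465.

0.2465


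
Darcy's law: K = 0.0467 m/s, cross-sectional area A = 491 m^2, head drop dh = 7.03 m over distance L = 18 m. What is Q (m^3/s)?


Darcy's law: Q = K * A * i, where i = dh/L.
Hydraulic gradient i = 7.03 / 18 = 0.390556.
Q = 0.0467 * 491 * 0.390556
  = 8.9553 m^3/s.

8.9553


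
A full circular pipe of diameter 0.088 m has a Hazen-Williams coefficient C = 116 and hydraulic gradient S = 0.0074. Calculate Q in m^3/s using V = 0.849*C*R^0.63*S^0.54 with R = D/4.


For a full circular pipe, R = D/4 = 0.088/4 = 0.022 m.
V = 0.849 * 116 * 0.022^0.63 * 0.0074^0.54
  = 0.849 * 116 * 0.090308 * 0.070694
  = 0.6287 m/s.
Pipe area A = pi*D^2/4 = pi*0.088^2/4 = 0.0061 m^2.
Q = A * V = 0.0061 * 0.6287 = 0.0038 m^3/s.

0.0038


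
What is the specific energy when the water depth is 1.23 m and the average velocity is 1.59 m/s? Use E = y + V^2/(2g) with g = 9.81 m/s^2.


Specific energy E = y + V^2/(2g).
Velocity head = V^2/(2g) = 1.59^2 / (2*9.81) = 2.5281 / 19.62 = 0.1289 m.
E = 1.23 + 0.1289 = 1.3589 m.

1.3589


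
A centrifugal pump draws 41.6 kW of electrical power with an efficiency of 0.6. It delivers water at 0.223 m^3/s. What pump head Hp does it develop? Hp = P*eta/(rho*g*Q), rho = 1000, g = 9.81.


Pump head formula: Hp = P * eta / (rho * g * Q).
Numerator: P * eta = 41.6 * 1000 * 0.6 = 24960.0 W.
Denominator: rho * g * Q = 1000 * 9.81 * 0.223 = 2187.63.
Hp = 24960.0 / 2187.63 = 11.41 m.

11.41


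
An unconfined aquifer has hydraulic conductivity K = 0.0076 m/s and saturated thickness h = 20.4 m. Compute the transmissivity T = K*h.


Transmissivity is defined as T = K * h.
T = 0.0076 * 20.4
  = 0.155 m^2/s.

0.155


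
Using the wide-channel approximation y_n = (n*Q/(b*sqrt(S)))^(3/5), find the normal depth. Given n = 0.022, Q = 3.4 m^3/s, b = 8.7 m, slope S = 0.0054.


We use the wide-channel approximation y_n = (n*Q/(b*sqrt(S)))^(3/5).
sqrt(S) = sqrt(0.0054) = 0.073485.
Numerator: n*Q = 0.022 * 3.4 = 0.0748.
Denominator: b*sqrt(S) = 8.7 * 0.073485 = 0.639319.
arg = 0.117.
y_n = 0.117^(3/5) = 0.276 m.

0.276


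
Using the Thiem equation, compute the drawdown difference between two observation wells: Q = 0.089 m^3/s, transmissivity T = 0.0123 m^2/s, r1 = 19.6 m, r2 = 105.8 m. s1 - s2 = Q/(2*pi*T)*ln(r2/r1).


Thiem equation: s1 - s2 = Q/(2*pi*T) * ln(r2/r1).
ln(r2/r1) = ln(105.8/19.6) = 1.686.
Q/(2*pi*T) = 0.089 / (2*pi*0.0123) = 0.089 / 0.0773 = 1.1516.
s1 - s2 = 1.1516 * 1.686 = 1.9416 m.

1.9416


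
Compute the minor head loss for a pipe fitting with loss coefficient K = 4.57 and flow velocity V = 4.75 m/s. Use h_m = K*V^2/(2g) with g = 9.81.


Minor loss formula: h_m = K * V^2/(2g).
V^2 = 4.75^2 = 22.5625.
V^2/(2g) = 22.5625 / 19.62 = 1.15 m.
h_m = 4.57 * 1.15 = 5.2554 m.

5.2554


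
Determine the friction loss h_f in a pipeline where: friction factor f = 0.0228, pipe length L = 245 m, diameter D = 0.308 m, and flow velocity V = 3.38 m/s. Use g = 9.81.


Darcy-Weisbach equation: h_f = f * (L/D) * V^2/(2g).
f * L/D = 0.0228 * 245/0.308 = 18.1364.
V^2/(2g) = 3.38^2 / (2*9.81) = 11.4244 / 19.62 = 0.5823 m.
h_f = 18.1364 * 0.5823 = 10.561 m.

10.561


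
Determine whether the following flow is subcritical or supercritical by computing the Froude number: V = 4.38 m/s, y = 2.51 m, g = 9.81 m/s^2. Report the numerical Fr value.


The Froude number is defined as Fr = V / sqrt(g*y).
g*y = 9.81 * 2.51 = 24.6231.
sqrt(g*y) = sqrt(24.6231) = 4.9622.
Fr = 4.38 / 4.9622 = 0.8827.
Since Fr < 1, the flow is subcritical.

0.8827


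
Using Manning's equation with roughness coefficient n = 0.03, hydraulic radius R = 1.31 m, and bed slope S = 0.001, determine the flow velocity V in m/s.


Manning's equation gives V = (1/n) * R^(2/3) * S^(1/2).
First, compute R^(2/3) = 1.31^(2/3) = 1.1972.
Next, S^(1/2) = 0.001^(1/2) = 0.031623.
Then 1/n = 1/0.03 = 33.33.
V = 33.33 * 1.1972 * 0.031623 = 1.262 m/s.

1.262


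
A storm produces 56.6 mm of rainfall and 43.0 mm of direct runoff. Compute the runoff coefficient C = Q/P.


The runoff coefficient C = runoff depth / rainfall depth.
C = 43.0 / 56.6
  = 0.7597.

0.7597


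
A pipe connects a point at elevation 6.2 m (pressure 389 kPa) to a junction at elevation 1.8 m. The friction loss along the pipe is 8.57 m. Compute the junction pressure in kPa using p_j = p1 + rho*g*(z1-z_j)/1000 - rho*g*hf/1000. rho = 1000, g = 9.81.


Junction pressure: p_j = p1 + rho*g*(z1 - z_j)/1000 - rho*g*hf/1000.
Elevation term = 1000*9.81*(6.2 - 1.8)/1000 = 43.164 kPa.
Friction term = 1000*9.81*8.57/1000 = 84.072 kPa.
p_j = 389 + 43.164 - 84.072 = 348.09 kPa.

348.09


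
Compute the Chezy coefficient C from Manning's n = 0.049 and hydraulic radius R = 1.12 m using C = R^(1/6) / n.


The Chezy coefficient relates to Manning's n through C = R^(1/6) / n.
R^(1/6) = 1.12^(1/6) = 1.019068.
C = 1.019068 / 0.049 = 20.8 m^(1/2)/s.

20.8


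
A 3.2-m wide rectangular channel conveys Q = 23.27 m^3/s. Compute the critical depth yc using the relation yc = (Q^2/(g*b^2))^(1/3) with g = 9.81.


Using yc = (Q^2 / (g * b^2))^(1/3):
Q^2 = 23.27^2 = 541.49.
g * b^2 = 9.81 * 3.2^2 = 9.81 * 10.24 = 100.45.
Q^2 / (g*b^2) = 541.49 / 100.45 = 5.3906.
yc = 5.3906^(1/3) = 1.7534 m.

1.7534


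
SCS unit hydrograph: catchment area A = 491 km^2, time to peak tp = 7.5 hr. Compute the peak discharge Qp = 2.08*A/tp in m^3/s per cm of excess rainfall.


SCS formula: Qp = 2.08 * A / tp.
Qp = 2.08 * 491 / 7.5
   = 1021.28 / 7.5
   = 136.17 m^3/s per cm.

136.17


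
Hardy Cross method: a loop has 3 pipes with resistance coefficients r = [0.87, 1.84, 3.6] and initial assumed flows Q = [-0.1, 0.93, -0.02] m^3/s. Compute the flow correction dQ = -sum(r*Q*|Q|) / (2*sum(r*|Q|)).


Numerator terms (r*Q*|Q|): 0.87*-0.1*|-0.1| = -0.0087; 1.84*0.93*|0.93| = 1.5914; 3.6*-0.02*|-0.02| = -0.0014.
Sum of numerator = 1.5813.
Denominator terms (r*|Q|): 0.87*|-0.1| = 0.087; 1.84*|0.93| = 1.7112; 3.6*|-0.02| = 0.072.
2 * sum of denominator = 2 * 1.8702 = 3.7404.
dQ = -1.5813 / 3.7404 = -0.4228 m^3/s.

-0.4228


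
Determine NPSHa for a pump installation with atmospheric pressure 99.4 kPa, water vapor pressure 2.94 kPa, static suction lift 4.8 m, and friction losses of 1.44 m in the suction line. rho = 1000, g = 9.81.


NPSHa = p_atm/(rho*g) - z_s - hf_s - p_vap/(rho*g).
p_atm/(rho*g) = 99.4*1000 / (1000*9.81) = 10.133 m.
p_vap/(rho*g) = 2.94*1000 / (1000*9.81) = 0.3 m.
NPSHa = 10.133 - 4.8 - 1.44 - 0.3
      = 3.59 m.

3.59


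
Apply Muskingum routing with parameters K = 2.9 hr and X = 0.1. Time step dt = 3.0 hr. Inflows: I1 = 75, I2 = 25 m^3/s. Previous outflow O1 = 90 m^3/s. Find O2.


Muskingum coefficients:
denom = 2*K*(1-X) + dt = 2*2.9*(1-0.1) + 3.0 = 8.22.
C0 = (dt - 2*K*X)/denom = (3.0 - 2*2.9*0.1)/8.22 = 0.2944.
C1 = (dt + 2*K*X)/denom = (3.0 + 2*2.9*0.1)/8.22 = 0.4355.
C2 = (2*K*(1-X) - dt)/denom = 0.2701.
O2 = C0*I2 + C1*I1 + C2*O1
   = 0.2944*25 + 0.4355*75 + 0.2701*90
   = 64.33 m^3/s.

64.33


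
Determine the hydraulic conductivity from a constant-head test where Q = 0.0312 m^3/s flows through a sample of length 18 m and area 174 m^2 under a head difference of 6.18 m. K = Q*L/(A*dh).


From K = Q*L / (A*dh):
Numerator: Q*L = 0.0312 * 18 = 0.5616.
Denominator: A*dh = 174 * 6.18 = 1075.32.
K = 0.5616 / 1075.32 = 0.000522 m/s.

0.000522


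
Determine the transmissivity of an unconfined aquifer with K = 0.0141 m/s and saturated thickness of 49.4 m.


Transmissivity is defined as T = K * h.
T = 0.0141 * 49.4
  = 0.6965 m^2/s.

0.6965


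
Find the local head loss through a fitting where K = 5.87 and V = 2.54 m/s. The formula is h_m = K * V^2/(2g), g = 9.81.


Minor loss formula: h_m = K * V^2/(2g).
V^2 = 2.54^2 = 6.4516.
V^2/(2g) = 6.4516 / 19.62 = 0.3288 m.
h_m = 5.87 * 0.3288 = 1.9302 m.

1.9302


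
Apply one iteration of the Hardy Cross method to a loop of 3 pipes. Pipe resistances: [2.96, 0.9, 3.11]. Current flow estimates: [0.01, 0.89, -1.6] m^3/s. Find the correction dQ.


Numerator terms (r*Q*|Q|): 2.96*0.01*|0.01| = 0.0003; 0.9*0.89*|0.89| = 0.7129; 3.11*-1.6*|-1.6| = -7.9616.
Sum of numerator = -7.2484.
Denominator terms (r*|Q|): 2.96*|0.01| = 0.0296; 0.9*|0.89| = 0.801; 3.11*|-1.6| = 4.976.
2 * sum of denominator = 2 * 5.8066 = 11.6132.
dQ = --7.2484 / 11.6132 = 0.6242 m^3/s.

0.6242


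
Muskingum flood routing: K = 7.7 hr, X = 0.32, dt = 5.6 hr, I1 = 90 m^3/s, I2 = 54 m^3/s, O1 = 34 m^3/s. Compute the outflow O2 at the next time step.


Muskingum coefficients:
denom = 2*K*(1-X) + dt = 2*7.7*(1-0.32) + 5.6 = 16.072.
C0 = (dt - 2*K*X)/denom = (5.6 - 2*7.7*0.32)/16.072 = 0.0418.
C1 = (dt + 2*K*X)/denom = (5.6 + 2*7.7*0.32)/16.072 = 0.6551.
C2 = (2*K*(1-X) - dt)/denom = 0.3031.
O2 = C0*I2 + C1*I1 + C2*O1
   = 0.0418*54 + 0.6551*90 + 0.3031*34
   = 71.52 m^3/s.

71.52


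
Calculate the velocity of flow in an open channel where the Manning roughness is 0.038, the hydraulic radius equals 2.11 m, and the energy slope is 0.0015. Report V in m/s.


Manning's equation gives V = (1/n) * R^(2/3) * S^(1/2).
First, compute R^(2/3) = 2.11^(2/3) = 1.6451.
Next, S^(1/2) = 0.0015^(1/2) = 0.03873.
Then 1/n = 1/0.038 = 26.32.
V = 26.32 * 1.6451 * 0.03873 = 1.6767 m/s.

1.6767


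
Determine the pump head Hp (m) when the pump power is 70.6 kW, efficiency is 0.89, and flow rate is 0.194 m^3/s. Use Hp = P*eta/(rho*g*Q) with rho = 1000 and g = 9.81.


Pump head formula: Hp = P * eta / (rho * g * Q).
Numerator: P * eta = 70.6 * 1000 * 0.89 = 62834.0 W.
Denominator: rho * g * Q = 1000 * 9.81 * 0.194 = 1903.14.
Hp = 62834.0 / 1903.14 = 33.02 m.

33.02


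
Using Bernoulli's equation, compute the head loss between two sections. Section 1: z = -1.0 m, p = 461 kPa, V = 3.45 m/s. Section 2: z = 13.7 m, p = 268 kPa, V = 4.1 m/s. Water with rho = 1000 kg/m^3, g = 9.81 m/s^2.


Total head at each section: H = z + p/(rho*g) + V^2/(2g).
H1 = -1.0 + 461*1000/(1000*9.81) + 3.45^2/(2*9.81)
   = -1.0 + 46.993 + 0.6067
   = 46.6 m.
H2 = 13.7 + 268*1000/(1000*9.81) + 4.1^2/(2*9.81)
   = 13.7 + 27.319 + 0.8568
   = 41.876 m.
h_L = H1 - H2 = 46.6 - 41.876 = 4.724 m.

4.724


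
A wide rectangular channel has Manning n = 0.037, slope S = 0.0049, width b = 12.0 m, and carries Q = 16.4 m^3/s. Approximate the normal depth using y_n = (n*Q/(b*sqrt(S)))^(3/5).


We use the wide-channel approximation y_n = (n*Q/(b*sqrt(S)))^(3/5).
sqrt(S) = sqrt(0.0049) = 0.07.
Numerator: n*Q = 0.037 * 16.4 = 0.6068.
Denominator: b*sqrt(S) = 12.0 * 0.07 = 0.84.
arg = 0.7224.
y_n = 0.7224^(3/5) = 0.8227 m.

0.8227


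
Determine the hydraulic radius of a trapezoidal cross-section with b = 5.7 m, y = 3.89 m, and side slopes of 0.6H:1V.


For a trapezoidal section with side slope z:
A = (b + z*y)*y = (5.7 + 0.6*3.89)*3.89 = 31.252 m^2.
P = b + 2*y*sqrt(1 + z^2) = 5.7 + 2*3.89*sqrt(1 + 0.6^2) = 14.773 m.
R = A/P = 31.252 / 14.773 = 2.1155 m.

2.1155


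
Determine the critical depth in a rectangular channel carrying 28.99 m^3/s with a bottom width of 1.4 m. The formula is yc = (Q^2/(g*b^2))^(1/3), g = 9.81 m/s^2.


Using yc = (Q^2 / (g * b^2))^(1/3):
Q^2 = 28.99^2 = 840.42.
g * b^2 = 9.81 * 1.4^2 = 9.81 * 1.96 = 19.23.
Q^2 / (g*b^2) = 840.42 / 19.23 = 43.7036.
yc = 43.7036^(1/3) = 3.5225 m.

3.5225


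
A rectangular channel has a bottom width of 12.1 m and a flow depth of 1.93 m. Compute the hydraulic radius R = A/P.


For a rectangular section:
Flow area A = b * y = 12.1 * 1.93 = 23.35 m^2.
Wetted perimeter P = b + 2y = 12.1 + 2*1.93 = 15.96 m.
Hydraulic radius R = A/P = 23.35 / 15.96 = 1.4632 m.

1.4632


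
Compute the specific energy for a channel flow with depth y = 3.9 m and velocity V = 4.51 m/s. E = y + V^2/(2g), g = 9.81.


Specific energy E = y + V^2/(2g).
Velocity head = V^2/(2g) = 4.51^2 / (2*9.81) = 20.3401 / 19.62 = 1.0367 m.
E = 3.9 + 1.0367 = 4.9367 m.

4.9367


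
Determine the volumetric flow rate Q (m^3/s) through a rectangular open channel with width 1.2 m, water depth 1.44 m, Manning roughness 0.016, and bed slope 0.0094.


For a rectangular channel, the cross-sectional area A = b * y = 1.2 * 1.44 = 1.73 m^2.
The wetted perimeter P = b + 2y = 1.2 + 2*1.44 = 4.08 m.
Hydraulic radius R = A/P = 1.73/4.08 = 0.4235 m.
Velocity V = (1/n)*R^(2/3)*S^(1/2) = (1/0.016)*0.4235^(2/3)*0.0094^(1/2) = 3.4174 m/s.
Discharge Q = A * V = 1.73 * 3.4174 = 5.905 m^3/s.

5.905


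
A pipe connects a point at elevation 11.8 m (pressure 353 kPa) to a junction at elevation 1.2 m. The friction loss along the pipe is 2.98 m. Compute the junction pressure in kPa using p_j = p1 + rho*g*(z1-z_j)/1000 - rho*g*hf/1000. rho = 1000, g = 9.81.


Junction pressure: p_j = p1 + rho*g*(z1 - z_j)/1000 - rho*g*hf/1000.
Elevation term = 1000*9.81*(11.8 - 1.2)/1000 = 103.986 kPa.
Friction term = 1000*9.81*2.98/1000 = 29.234 kPa.
p_j = 353 + 103.986 - 29.234 = 427.75 kPa.

427.75


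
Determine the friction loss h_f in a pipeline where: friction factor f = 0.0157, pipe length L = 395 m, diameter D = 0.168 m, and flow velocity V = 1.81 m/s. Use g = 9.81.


Darcy-Weisbach equation: h_f = f * (L/D) * V^2/(2g).
f * L/D = 0.0157 * 395/0.168 = 36.9137.
V^2/(2g) = 1.81^2 / (2*9.81) = 3.2761 / 19.62 = 0.167 m.
h_f = 36.9137 * 0.167 = 6.164 m.

6.164
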